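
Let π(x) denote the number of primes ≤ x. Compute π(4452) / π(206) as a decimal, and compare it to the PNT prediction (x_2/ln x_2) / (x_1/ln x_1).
π(4452)/π(206) = 605/46 ≈ 13.1522;  PNT prediction ≈ 13.7058.

π(206) = 46 and π(4452) = 605, so π(4452)/π(206) ≈ 13.1522. The PNT-predicted ratio is (4452/ln(4452)) / (206/ln(206)) ≈ 13.7058. The two agree to within a few percent, as expected.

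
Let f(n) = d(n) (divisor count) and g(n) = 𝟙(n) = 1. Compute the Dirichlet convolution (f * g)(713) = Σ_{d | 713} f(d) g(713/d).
(d * 𝟙)(713) = 9

Divisors of 713: [1, 23, 31, 713]. For each d | 713:
  d = 1: d(1) · 𝟙(713/1) = 1 · 1 = 1
  d = 23: d(23) · 𝟙(713/23) = 2 · 1 = 2
  d = 31: d(31) · 𝟙(713/31) = 2 · 1 = 2
  d = 713: d(713) · 𝟙(713/713) = 4 · 1 = 4
Summing: (d * 𝟙)(713) = 1 + 2 + 2 + 4 = 9.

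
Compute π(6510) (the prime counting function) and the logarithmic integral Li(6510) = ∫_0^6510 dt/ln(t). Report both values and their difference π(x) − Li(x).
π(6510) = 842;  Li(6510) ≈ 858.76;  π(x) − Li(x) ≈ -16.76.

Direct count of primes ≤ 6510 gives π(6510) = 842. Numerical evaluation of the logarithmic integral gives Li(6510) ≈ 858.76. The difference π(x) − Li(x) ≈ -16.76 is typically negative for small/moderate x (Li(x) overestimates), though Littlewood's theorem shows this sign changes infinitely often.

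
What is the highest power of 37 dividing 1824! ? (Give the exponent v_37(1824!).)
v_37(1824!) = 50

Legendre's formula: v_p(n!) = Σ_{k ≥ 1} ⌊n / p^k⌋. For p = 37, n = 1824, the terms are:
  ⌊1824/37^1⌋ = ⌊1824/37⌋ = 49
  ⌊1824/37^2⌋ = ⌊1824/1369⌋ = 1
(the next term ⌊1824/37^3⌋ = 0, terminating the sum). Summing: v_37(1824!) = 49 + 1 = 50.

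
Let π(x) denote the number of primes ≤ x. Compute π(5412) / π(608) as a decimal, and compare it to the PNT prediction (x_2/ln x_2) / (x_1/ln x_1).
π(5412)/π(608) = 713/111 ≈ 6.4234;  PNT prediction ≈ 6.6376.

π(608) = 111 and π(5412) = 713, so π(5412)/π(608) ≈ 6.4234. The PNT-predicted ratio is (5412/ln(5412)) / (608/ln(608)) ≈ 6.6376. The two agree to within a few percent, as expected.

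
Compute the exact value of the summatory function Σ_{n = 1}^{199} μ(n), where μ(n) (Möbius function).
Σ_{n ≤ 199} μ(n) = -8

Compute μ(n) for each 1 ≤ n ≤ 199: μ(1) = 1, μ(2) = -1, μ(3) = -1, μ(4) = 0, μ(5) = -1, μ(6) = 1, μ(7) = -1, μ(8) = 0, μ(9) = 0, μ(10) = 1, μ(11) = -1, μ(12) = 0, μ(13) = -1, μ(14) = 1, μ(15) = 1, μ(16) = 0, μ(17) = -1, μ(18) = 0, μ(19) = -1, μ(20) = 0, μ(21) = 1, μ(22) = 1, μ(23) = -1, μ(24) = 0, μ(25) = 0, μ(26) = 1, μ(27) = 0, μ(28) = 0, μ(29) = -1, μ(30) = -1, μ(31) = -1, μ(32) = 0, μ(33) = 1, μ(34) = 1, μ(35) = 1, μ(36) = 0, μ(37) = -1, μ(38) = 1, μ(39) = 1, μ(40) = 0, μ(41) = -1, μ(42) = -1, μ(43) = -1, μ(44) = 0, μ(45) = 0, μ(46) = 1, μ(47) = -1, μ(48) = 0, μ(49) = 0, μ(50) = 0, μ(51) = 1, μ(52) = 0, μ(53) = -1, μ(54) = 0, μ(55) = 1, μ(56) = 0, μ(57) = 1, μ(58) = 1, μ(59) = -1, μ(60) = 0, μ(61) = -1, μ(62) = 1, μ(63) = 0, μ(64) = 0, μ(65) = 1, μ(66) = -1, μ(67) = -1, μ(68) = 0, μ(69) = 1, μ(70) = -1, μ(71) = -1, μ(72) = 0, μ(73) = -1, μ(74) = 1, μ(75) = 0, μ(76) = 0, μ(77) = 1, μ(78) = -1, μ(79) = -1, μ(80) = 0, μ(81) = 0, μ(82) = 1, μ(83) = -1, μ(84) = 0, μ(85) = 1, μ(86) = 1, μ(87) = 1, μ(88) = 0, μ(89) = -1, μ(90) = 0, μ(91) = 1, μ(92) = 0, μ(93) = 1, μ(94) = 1, μ(95) = 1, μ(96) = 0, μ(97) = -1, μ(98) = 0, μ(99) = 0, μ(100) = 0, μ(101) = -1, μ(102) = -1, μ(103) = -1, μ(104) = 0, μ(105) = -1, μ(106) = 1, μ(107) = -1, μ(108) = 0, μ(109) = -1, μ(110) = -1, μ(111) = 1, μ(112) = 0, μ(113) = -1, μ(114) = -1, μ(115) = 1, μ(116) = 0, μ(117) = 0, μ(118) = 1, μ(119) = 1, μ(120) = 0, μ(121) = 0, μ(122) = 1, μ(123) = 1, μ(124) = 0, μ(125) = 0, μ(126) = 0, μ(127) = -1, μ(128) = 0, μ(129) = 1, μ(130) = -1, μ(131) = -1, μ(132) = 0, μ(133) = 1, μ(134) = 1, μ(135) = 0, μ(136) = 0, μ(137) = -1, μ(138) = -1, μ(139) = -1, μ(140) = 0, μ(141) = 1, μ(142) = 1, μ(143) = 1, μ(144) = 0, μ(145) = 1, μ(146) = 1, μ(147) = 0, μ(148) = 0, μ(149) = -1, μ(150) = 0, μ(151) = -1, μ(152) = 0, μ(153) = 0, μ(154) = -1, μ(155) = 1, μ(156) = 0, μ(157) = -1, μ(158) = 1, μ(159) = 1, μ(160) = 0, μ(161) = 1, μ(162) = 0, μ(163) = -1, μ(164) = 0, μ(165) = -1, μ(166) = 1, μ(167) = -1, μ(168) = 0, μ(169) = 0, μ(170) = -1, μ(171) = 0, μ(172) = 0, μ(173) = -1, μ(174) = -1, μ(175) = 0, μ(176) = 0, μ(177) = 1, μ(178) = 1, μ(179) = -1, μ(180) = 0, μ(181) = -1, μ(182) = -1, μ(183) = 1, μ(184) = 0, μ(185) = 1, μ(186) = -1, μ(187) = 1, μ(188) = 0, μ(189) = 0, μ(190) = -1, μ(191) = -1, μ(192) = 0, μ(193) = -1, μ(194) = 1, μ(195) = -1, μ(196) = 0, μ(197) = -1, μ(198) = 0, μ(199) = -1. Summing all 199 values: -8. (Mertens function M(x) = Σ_{n ≤ x} μ(n); on average M(x) should be small (PNT ⟺ M(x) = o(x)).)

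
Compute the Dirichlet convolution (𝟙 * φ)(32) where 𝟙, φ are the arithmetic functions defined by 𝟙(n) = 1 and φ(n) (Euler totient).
(𝟙 * φ)(32) = 32

Divisors of 32: [1, 2, 4, 8, 16, 32]. For each d | 32:
  d = 1: 𝟙(1) · φ(32/1) = 1 · 16 = 16
  d = 2: 𝟙(2) · φ(32/2) = 1 · 8 = 8
  d = 4: 𝟙(4) · φ(32/4) = 1 · 4 = 4
  d = 8: 𝟙(8) · φ(32/8) = 1 · 2 = 2
  d = 16: 𝟙(16) · φ(32/16) = 1 · 1 = 1
  d = 32: 𝟙(32) · φ(32/32) = 1 · 1 = 1
Summing: (𝟙 * φ)(32) = 16 + 8 + 4 + 2 + 1 + 1 = 32.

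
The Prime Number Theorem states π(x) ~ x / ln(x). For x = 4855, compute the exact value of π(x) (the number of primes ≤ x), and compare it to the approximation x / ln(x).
π(4855) = 650;  x/ln(x) ≈ 572.00;  relative error ≈ 12.00%.

Directly count primes up to 4855: π(4855) = 650. The PNT approximation gives 4855/ln(4855) ≈ 4855/8.48776 ≈ 572.00. Relative error (π(x) − x/ln(x)) / π(x) ≈ 12.00%; the approximation is known to undercount slightly (Li(x) is a better estimate).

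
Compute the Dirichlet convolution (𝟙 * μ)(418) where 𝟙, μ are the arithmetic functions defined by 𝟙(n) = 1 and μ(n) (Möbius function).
(𝟙 * μ)(418) = 0

Divisors of 418: [1, 2, 11, 19, 22, 38, 209, 418]. For each d | 418:
  d = 1: 𝟙(1) · μ(418/1) = 1 · -1 = -1
  d = 2: 𝟙(2) · μ(418/2) = 1 · 1 = 1
  d = 11: 𝟙(11) · μ(418/11) = 1 · 1 = 1
  d = 19: 𝟙(19) · μ(418/19) = 1 · 1 = 1
  d = 22: 𝟙(22) · μ(418/22) = 1 · -1 = -1
  d = 38: 𝟙(38) · μ(418/38) = 1 · -1 = -1
  d = 209: 𝟙(209) · μ(418/209) = 1 · -1 = -1
  d = 418: 𝟙(418) · μ(418/418) = 1 · 1 = 1
Summing: (𝟙 * μ)(418) = -1 + 1 + 1 + 1 + -1 + -1 + -1 + 1 = 0.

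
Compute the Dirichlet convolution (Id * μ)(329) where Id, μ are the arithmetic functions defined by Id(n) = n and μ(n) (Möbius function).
(Id * μ)(329) = 276

Divisors of 329: [1, 7, 47, 329]. For each d | 329:
  d = 1: Id(1) · μ(329/1) = 1 · 1 = 1
  d = 7: Id(7) · μ(329/7) = 7 · -1 = -7
  d = 47: Id(47) · μ(329/47) = 47 · -1 = -47
  d = 329: Id(329) · μ(329/329) = 329 · 1 = 329
Summing: (Id * μ)(329) = 1 + -7 + -47 + 329 = 276.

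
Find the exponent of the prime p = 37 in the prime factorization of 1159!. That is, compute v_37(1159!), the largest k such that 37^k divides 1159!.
v_37(1159!) = 31

Legendre's formula: v_p(n!) = Σ_{k ≥ 1} ⌊n / p^k⌋. For p = 37, n = 1159, the terms are:
  ⌊1159/37^1⌋ = ⌊1159/37⌋ = 31
(the next term ⌊1159/37^2⌋ = 0, terminating the sum). Summing: v_37(1159!) = 31 = 31.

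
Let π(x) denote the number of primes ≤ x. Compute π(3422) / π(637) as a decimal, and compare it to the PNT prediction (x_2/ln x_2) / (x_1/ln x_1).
π(3422)/π(637) = 480/115 ≈ 4.1739;  PNT prediction ≈ 4.2623.

π(637) = 115 and π(3422) = 480, so π(3422)/π(637) ≈ 4.1739. The PNT-predicted ratio is (3422/ln(3422)) / (637/ln(637)) ≈ 4.2623. The two agree to within a few percent, as expected.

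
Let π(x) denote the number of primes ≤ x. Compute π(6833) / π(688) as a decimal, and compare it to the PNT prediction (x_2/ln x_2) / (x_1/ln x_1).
π(6833)/π(688) = 880/124 ≈ 7.0968;  PNT prediction ≈ 7.3494.

π(688) = 124 and π(6833) = 880, so π(6833)/π(688) ≈ 7.0968. The PNT-predicted ratio is (6833/ln(6833)) / (688/ln(688)) ≈ 7.3494. The two agree to within a few percent, as expected.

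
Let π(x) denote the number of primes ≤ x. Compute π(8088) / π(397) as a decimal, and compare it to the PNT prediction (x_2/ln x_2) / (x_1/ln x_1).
π(8088)/π(397) = 1016/78 ≈ 13.0256;  PNT prediction ≈ 13.5483.

π(397) = 78 and π(8088) = 1016, so π(8088)/π(397) ≈ 13.0256. The PNT-predicted ratio is (8088/ln(8088)) / (397/ln(397)) ≈ 13.5483. The two agree to within a few percent, as expected.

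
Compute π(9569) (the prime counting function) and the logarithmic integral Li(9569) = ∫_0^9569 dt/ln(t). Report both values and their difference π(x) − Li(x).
π(9569) = 1183;  Li(9569) ≈ 1199.23;  π(x) − Li(x) ≈ -16.23.

Direct count of primes ≤ 9569 gives π(9569) = 1183. Numerical evaluation of the logarithmic integral gives Li(9569) ≈ 1199.23. The difference π(x) − Li(x) ≈ -16.23 is typically negative for small/moderate x (Li(x) overestimates), though Littlewood's theorem shows this sign changes infinitely often.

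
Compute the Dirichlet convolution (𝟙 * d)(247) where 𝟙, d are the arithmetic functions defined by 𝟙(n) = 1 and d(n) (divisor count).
(𝟙 * d)(247) = 9

Divisors of 247: [1, 13, 19, 247]. For each d | 247:
  d = 1: 𝟙(1) · d(247/1) = 1 · 4 = 4
  d = 13: 𝟙(13) · d(247/13) = 1 · 2 = 2
  d = 19: 𝟙(19) · d(247/19) = 1 · 2 = 2
  d = 247: 𝟙(247) · d(247/247) = 1 · 1 = 1
Summing: (𝟙 * d)(247) = 4 + 2 + 2 + 1 = 9.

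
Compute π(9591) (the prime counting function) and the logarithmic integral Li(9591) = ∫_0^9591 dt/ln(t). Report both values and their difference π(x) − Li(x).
π(9591) = 1184;  Li(9591) ≈ 1201.63;  π(x) − Li(x) ≈ -17.63.

Direct count of primes ≤ 9591 gives π(9591) = 1184. Numerical evaluation of the logarithmic integral gives Li(9591) ≈ 1201.63. The difference π(x) − Li(x) ≈ -17.63 is typically negative for small/moderate x (Li(x) overestimates), though Littlewood's theorem shows this sign changes infinitely often.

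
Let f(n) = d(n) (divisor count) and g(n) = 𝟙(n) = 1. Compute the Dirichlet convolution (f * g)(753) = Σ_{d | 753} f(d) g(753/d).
(d * 𝟙)(753) = 9

Divisors of 753: [1, 3, 251, 753]. For each d | 753:
  d = 1: d(1) · 𝟙(753/1) = 1 · 1 = 1
  d = 3: d(3) · 𝟙(753/3) = 2 · 1 = 2
  d = 251: d(251) · 𝟙(753/251) = 2 · 1 = 2
  d = 753: d(753) · 𝟙(753/753) = 4 · 1 = 4
Summing: (d * 𝟙)(753) = 1 + 2 + 2 + 4 = 9.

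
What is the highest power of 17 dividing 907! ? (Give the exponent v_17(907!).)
v_17(907!) = 56

Legendre's formula: v_p(n!) = Σ_{k ≥ 1} ⌊n / p^k⌋. For p = 17, n = 907, the terms are:
  ⌊907/17^1⌋ = ⌊907/17⌋ = 53
  ⌊907/17^2⌋ = ⌊907/289⌋ = 3
(the next term ⌊907/17^3⌋ = 0, terminating the sum). Summing: v_17(907!) = 53 + 3 = 56.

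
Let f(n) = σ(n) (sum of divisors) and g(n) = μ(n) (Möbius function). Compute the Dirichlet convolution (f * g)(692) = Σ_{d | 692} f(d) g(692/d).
(σ * μ)(692) = 692

Divisors of 692: [1, 2, 4, 173, 346, 692]. For each d | 692:
  d = 1: σ(1) · μ(692/1) = 1 · 0 = 0
  d = 2: σ(2) · μ(692/2) = 3 · 1 = 3
  d = 4: σ(4) · μ(692/4) = 7 · -1 = -7
  d = 173: σ(173) · μ(692/173) = 174 · 0 = 0
  d = 346: σ(346) · μ(692/346) = 522 · -1 = -522
  d = 692: σ(692) · μ(692/692) = 1218 · 1 = 1218
Summing: (σ * μ)(692) = 0 + 3 + -7 + 0 + -522 + 1218 = 692.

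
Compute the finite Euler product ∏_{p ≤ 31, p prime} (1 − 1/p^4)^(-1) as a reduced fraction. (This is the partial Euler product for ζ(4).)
∏ = 44480956869217573792253389310087/41097743855049154662236160000000

The primes p ≤ 31 are [2, 3, 5, 7, 11, 13, 17, 19, 23, 29, 31]. For each prime, (1 − 1/p^4)^(-1) = p^4 / (p^4 − 1). The product is (1 − 1/2^4)^(-1), (1 − 1/3^4)^(-1), (1 − 1/5^4)^(-1), (1 − 1/7^4)^(-1), (1 − 1/11^4)^(-1), (1 − 1/13^4)^(-1), (1 − 1/17^4)^(-1), (1 − 1/19^4)^(-1), (1 − 1/23^4)^(-1), (1 − 1/29^4)^(-1), (1 − 1/31^4)^(-1) = ∏ p^4 / (p^4 − 1) = 44480956869217573792253389310087/41097743855049154662236160000000.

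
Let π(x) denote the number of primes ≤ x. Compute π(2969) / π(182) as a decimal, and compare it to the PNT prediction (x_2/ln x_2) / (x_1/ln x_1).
π(2969)/π(182) = 428/42 ≈ 10.1905;  PNT prediction ≈ 10.6171.

π(182) = 42 and π(2969) = 428, so π(2969)/π(182) ≈ 10.1905. The PNT-predicted ratio is (2969/ln(2969)) / (182/ln(182)) ≈ 10.6171. The two agree to within a few percent, as expected.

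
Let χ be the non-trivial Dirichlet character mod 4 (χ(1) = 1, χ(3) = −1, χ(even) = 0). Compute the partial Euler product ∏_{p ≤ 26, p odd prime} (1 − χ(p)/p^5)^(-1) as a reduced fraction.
∏ = 19221914719363107239019289471588875/19296053991287416836128860852453376

The odd primes p ≤ 26 are [3, 5, 7, 11, 13, 17, 19, 23]. For each, χ(p) = 1 if p ≡ 1 mod 4, χ(p) = −1 if p ≡ 3 mod 4. Taking (1 − χ(p)/p^5)^(-1) = p^5/(p^5 − χ(p)): (1 − (-1)/3^5)^(-1) · (1 − (1)/5^5)^(-1) · (1 − (-1)/7^5)^(-1) · (1 − (-1)/11^5)^(-1) · (1 − (1)/13^5)^(-1) · (1 − (1)/17^5)^(-1) · (1 − (-1)/19^5)^(-1) · (1 − (-1)/23^5)^(-1) = 19221914719363107239019289471588875/19296053991287416836128860852453376.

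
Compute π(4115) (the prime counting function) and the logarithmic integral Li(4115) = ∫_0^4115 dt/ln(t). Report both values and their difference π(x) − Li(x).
π(4115) = 566;  Li(4115) ≈ 579.21;  π(x) − Li(x) ≈ -13.21.

Direct count of primes ≤ 4115 gives π(4115) = 566. Numerical evaluation of the logarithmic integral gives Li(4115) ≈ 579.21. The difference π(x) − Li(x) ≈ -13.21 is typically negative for small/moderate x (Li(x) overestimates), though Littlewood's theorem shows this sign changes infinitely often.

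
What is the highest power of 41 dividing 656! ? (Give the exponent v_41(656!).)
v_41(656!) = 16

Legendre's formula: v_p(n!) = Σ_{k ≥ 1} ⌊n / p^k⌋. For p = 41, n = 656, the terms are:
  ⌊656/41^1⌋ = ⌊656/41⌋ = 16
(the next term ⌊656/41^2⌋ = 0, terminating the sum). Summing: v_41(656!) = 16 = 16.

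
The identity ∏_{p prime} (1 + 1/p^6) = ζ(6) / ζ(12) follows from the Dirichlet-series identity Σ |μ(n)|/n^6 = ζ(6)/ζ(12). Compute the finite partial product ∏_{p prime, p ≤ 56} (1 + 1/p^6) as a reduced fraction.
∏ = 360549358903447598496102606972302575686854635195266223026920975630213276302501208168000000/354490140797970318435085924328566932610522860437094896232244152761372626351680260596056897

The primes p ≤ 56 are [2, 3, 5, 7, 11, 13, 17, 19, 23, 29, 31, 37, 41, 43, 47, 53]. For each, (1 + 1/p^6) = (p^6 + 1)/p^6. Multiplying these fractions over p ∈ [2, 3, 5, 7, 11, 13, 17, 19, 23, 29, 31, 37, 41, 43, 47, 53] gives 360549358903447598496102606972302575686854635195266223026920975630213276302501208168000000/354490140797970318435085924328566932610522860437094896232244152761372626351680260596056897. (In the limit P → ∞ this tends to ζ(6)/ζ(12).)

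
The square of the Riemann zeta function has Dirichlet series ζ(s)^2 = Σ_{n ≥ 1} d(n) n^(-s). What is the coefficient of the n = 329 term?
d(329) = 4

ζ(s)^2 = (Σ 1/m^s)(Σ 1/k^s). The coefficient of 1/n^s in the product is the number of ordered pairs (m, k) with mk = n, which equals d(n). For n = 329, divisors are [1, 7, 47, 329], so d(329) = 4.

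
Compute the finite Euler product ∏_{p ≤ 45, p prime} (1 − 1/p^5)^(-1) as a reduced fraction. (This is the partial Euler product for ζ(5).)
∏ = 1572482291224969810929353517600303098269844539827384419450979869/1516482033755337998564749447506198249900022724140786873799147520

The primes p ≤ 45 are [2, 3, 5, 7, 11, 13, 17, 19, 23, 29, 31, 37, 41, 43]. For each prime, (1 − 1/p^5)^(-1) = p^5 / (p^5 − 1). The product is (1 − 1/2^5)^(-1), (1 − 1/3^5)^(-1), (1 − 1/5^5)^(-1), (1 − 1/7^5)^(-1), (1 − 1/11^5)^(-1), (1 − 1/13^5)^(-1), (1 − 1/17^5)^(-1), (1 − 1/19^5)^(-1), (1 − 1/23^5)^(-1), (1 − 1/29^5)^(-1), (1 − 1/31^5)^(-1), (1 − 1/37^5)^(-1), (1 − 1/41^5)^(-1), (1 − 1/43^5)^(-1) = ∏ p^5 / (p^5 − 1) = 1572482291224969810929353517600303098269844539827384419450979869/1516482033755337998564749447506198249900022724140786873799147520.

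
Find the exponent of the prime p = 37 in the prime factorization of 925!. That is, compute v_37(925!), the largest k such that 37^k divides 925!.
v_37(925!) = 25

Legendre's formula: v_p(n!) = Σ_{k ≥ 1} ⌊n / p^k⌋. For p = 37, n = 925, the terms are:
  ⌊925/37^1⌋ = ⌊925/37⌋ = 25
(the next term ⌊925/37^2⌋ = 0, terminating the sum). Summing: v_37(925!) = 25 = 25.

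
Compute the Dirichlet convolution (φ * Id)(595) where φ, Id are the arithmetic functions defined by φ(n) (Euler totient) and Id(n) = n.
(φ * Id)(595) = 3861

Divisors of 595: [1, 5, 7, 17, 35, 85, 119, 595]. For each d | 595:
  d = 1: φ(1) · Id(595/1) = 1 · 595 = 595
  d = 5: φ(5) · Id(595/5) = 4 · 119 = 476
  d = 7: φ(7) · Id(595/7) = 6 · 85 = 510
  d = 17: φ(17) · Id(595/17) = 16 · 35 = 560
  d = 35: φ(35) · Id(595/35) = 24 · 17 = 408
  d = 85: φ(85) · Id(595/85) = 64 · 7 = 448
  d = 119: φ(119) · Id(595/119) = 96 · 5 = 480
  d = 595: φ(595) · Id(595/595) = 384 · 1 = 384
Summing: (φ * Id)(595) = 595 + 476 + 510 + 560 + 408 + 448 + 480 + 384 = 3861.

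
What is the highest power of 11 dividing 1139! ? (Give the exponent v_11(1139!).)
v_11(1139!) = 112

Legendre's formula: v_p(n!) = Σ_{k ≥ 1} ⌊n / p^k⌋. For p = 11, n = 1139, the terms are:
  ⌊1139/11^1⌋ = ⌊1139/11⌋ = 103
  ⌊1139/11^2⌋ = ⌊1139/121⌋ = 9
(the next term ⌊1139/11^3⌋ = 0, terminating the sum). Summing: v_11(1139!) = 103 + 9 = 112.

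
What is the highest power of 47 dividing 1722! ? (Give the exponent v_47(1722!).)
v_47(1722!) = 36

Legendre's formula: v_p(n!) = Σ_{k ≥ 1} ⌊n / p^k⌋. For p = 47, n = 1722, the terms are:
  ⌊1722/47^1⌋ = ⌊1722/47⌋ = 36
(the next term ⌊1722/47^2⌋ = 0, terminating the sum). Summing: v_47(1722!) = 36 = 36.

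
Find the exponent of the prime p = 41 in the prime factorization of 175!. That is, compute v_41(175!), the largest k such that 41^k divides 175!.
v_41(175!) = 4

Legendre's formula: v_p(n!) = Σ_{k ≥ 1} ⌊n / p^k⌋. For p = 41, n = 175, the terms are:
  ⌊175/41^1⌋ = ⌊175/41⌋ = 4
(the next term ⌊175/41^2⌋ = 0, terminating the sum). Summing: v_41(175!) = 4 = 4.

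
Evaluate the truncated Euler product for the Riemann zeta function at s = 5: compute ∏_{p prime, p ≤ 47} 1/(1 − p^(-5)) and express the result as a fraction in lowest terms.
∏ = 505807800965451248053830657783332590848273750176189703324931155978491/487794643941809531294334436783738741459341109492573787399981389578240

The primes p ≤ 47 are [2, 3, 5, 7, 11, 13, 17, 19, 23, 29, 31, 37, 41, 43, 47]. For each prime, (1 − 1/p^5)^(-1) = p^5 / (p^5 − 1). The product is (1 − 1/2^5)^(-1), (1 − 1/3^5)^(-1), (1 − 1/5^5)^(-1), (1 − 1/7^5)^(-1), (1 − 1/11^5)^(-1), (1 − 1/13^5)^(-1), (1 − 1/17^5)^(-1), (1 − 1/19^5)^(-1), (1 − 1/23^5)^(-1), (1 − 1/29^5)^(-1), (1 − 1/31^5)^(-1), (1 − 1/37^5)^(-1), (1 − 1/41^5)^(-1), (1 − 1/43^5)^(-1), (1 − 1/47^5)^(-1) = ∏ p^5 / (p^5 − 1) = 505807800965451248053830657783332590848273750176189703324931155978491/487794643941809531294334436783738741459341109492573787399981389578240.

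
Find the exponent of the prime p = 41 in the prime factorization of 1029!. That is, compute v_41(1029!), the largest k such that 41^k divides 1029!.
v_41(1029!) = 25

Legendre's formula: v_p(n!) = Σ_{k ≥ 1} ⌊n / p^k⌋. For p = 41, n = 1029, the terms are:
  ⌊1029/41^1⌋ = ⌊1029/41⌋ = 25
(the next term ⌊1029/41^2⌋ = 0, terminating the sum). Summing: v_41(1029!) = 25 = 25.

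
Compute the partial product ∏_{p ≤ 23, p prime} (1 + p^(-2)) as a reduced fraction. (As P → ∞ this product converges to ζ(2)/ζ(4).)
∏ = 3394003400000/2252055594789

The primes p ≤ 23 are [2, 3, 5, 7, 11, 13, 17, 19, 23]. For each, (1 + 1/p^2) = (p^2 + 1)/p^2. Multiplying these fractions over p ∈ [2, 3, 5, 7, 11, 13, 17, 19, 23] gives 3394003400000/2252055594789. (In the limit P → ∞ this tends to ζ(2)/ζ(4).)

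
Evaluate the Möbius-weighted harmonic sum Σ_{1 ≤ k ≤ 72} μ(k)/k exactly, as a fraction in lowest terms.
Σ μ(k)/k = -200643437220052588790575/15941166575048541741926154

Values of μ(k) for 1 ≤ k ≤ 72: μ(1) = 1, μ(2) = -1, μ(3) = -1, μ(5) = -1, μ(6) = 1, μ(7) = -1, μ(10) = 1, μ(11) = -1, μ(13) = -1, μ(14) = 1, μ(15) = 1, μ(17) = -1, μ(19) = -1, μ(21) = 1, μ(22) = 1, μ(23) = -1, μ(26) = 1, μ(29) = -1, μ(30) = -1, μ(31) = -1, μ(33) = 1, μ(34) = 1, μ(35) = 1, μ(37) = -1, μ(38) = 1, μ(39) = 1, μ(41) = -1, μ(42) = -1, μ(43) = -1, μ(46) = 1, μ(47) = -1, μ(51) = 1, μ(53) = -1, μ(55) = 1, μ(57) = 1, μ(58) = 1, μ(59) = -1, μ(61) = -1, μ(62) = 1, μ(65) = 1, μ(66) = -1, μ(67) = -1, μ(69) = 1, μ(70) = -1, μ(71) = -1, with μ = 0 on non-squarefree integers. Summing μ(k)/k for k where μ(k) ≠ 0 gives -200643437220052588790575/15941166575048541741926154 ≈ -0.0126. (PNT ⟺ this sum → 0 as n → ∞.)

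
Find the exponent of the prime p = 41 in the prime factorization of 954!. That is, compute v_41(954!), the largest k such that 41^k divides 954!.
v_41(954!) = 23

Legendre's formula: v_p(n!) = Σ_{k ≥ 1} ⌊n / p^k⌋. For p = 41, n = 954, the terms are:
  ⌊954/41^1⌋ = ⌊954/41⌋ = 23
(the next term ⌊954/41^2⌋ = 0, terminating the sum). Summing: v_41(954!) = 23 = 23.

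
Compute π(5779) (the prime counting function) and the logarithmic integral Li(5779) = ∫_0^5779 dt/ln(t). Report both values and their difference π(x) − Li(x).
π(5779) = 758;  Li(5779) ≈ 774.96;  π(x) − Li(x) ≈ -16.96.

Direct count of primes ≤ 5779 gives π(5779) = 758. Numerical evaluation of the logarithmic integral gives Li(5779) ≈ 774.96. The difference π(x) − Li(x) ≈ -16.96 is typically negative for small/moderate x (Li(x) overestimates), though Littlewood's theorem shows this sign changes infinitely often.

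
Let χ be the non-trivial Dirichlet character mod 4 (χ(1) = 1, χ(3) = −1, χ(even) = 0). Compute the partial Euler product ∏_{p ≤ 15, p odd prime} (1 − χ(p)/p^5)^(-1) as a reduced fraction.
∏ = 700807599951834375/703510729567397888

The odd primes p ≤ 15 are [3, 5, 7, 11, 13]. For each, χ(p) = 1 if p ≡ 1 mod 4, χ(p) = −1 if p ≡ 3 mod 4. Taking (1 − χ(p)/p^5)^(-1) = p^5/(p^5 − χ(p)): (1 − (-1)/3^5)^(-1) · (1 − (1)/5^5)^(-1) · (1 − (-1)/7^5)^(-1) · (1 − (-1)/11^5)^(-1) · (1 − (1)/13^5)^(-1) = 700807599951834375/703510729567397888.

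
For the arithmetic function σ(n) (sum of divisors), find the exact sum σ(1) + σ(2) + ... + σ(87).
Σ_{n ≤ 87} σ(n) = 6229

Compute σ(n) for each 1 ≤ n ≤ 87: σ(1) = 1, σ(2) = 3, σ(3) = 4, σ(4) = 7, σ(5) = 6, σ(6) = 12, σ(7) = 8, σ(8) = 15, σ(9) = 13, σ(10) = 18, σ(11) = 12, σ(12) = 28, σ(13) = 14, σ(14) = 24, σ(15) = 24, σ(16) = 31, σ(17) = 18, σ(18) = 39, σ(19) = 20, σ(20) = 42, σ(21) = 32, σ(22) = 36, σ(23) = 24, σ(24) = 60, σ(25) = 31, σ(26) = 42, σ(27) = 40, σ(28) = 56, σ(29) = 30, σ(30) = 72, σ(31) = 32, σ(32) = 63, σ(33) = 48, σ(34) = 54, σ(35) = 48, σ(36) = 91, σ(37) = 38, σ(38) = 60, σ(39) = 56, σ(40) = 90, σ(41) = 42, σ(42) = 96, σ(43) = 44, σ(44) = 84, σ(45) = 78, σ(46) = 72, σ(47) = 48, σ(48) = 124, σ(49) = 57, σ(50) = 93, σ(51) = 72, σ(52) = 98, σ(53) = 54, σ(54) = 120, σ(55) = 72, σ(56) = 120, σ(57) = 80, σ(58) = 90, σ(59) = 60, σ(60) = 168, σ(61) = 62, σ(62) = 96, σ(63) = 104, σ(64) = 127, σ(65) = 84, σ(66) = 144, σ(67) = 68, σ(68) = 126, σ(69) = 96, σ(70) = 144, σ(71) = 72, σ(72) = 195, σ(73) = 74, σ(74) = 114, σ(75) = 124, σ(76) = 140, σ(77) = 96, σ(78) = 168, σ(79) = 80, σ(80) = 186, σ(81) = 121, σ(82) = 126, σ(83) = 84, σ(84) = 224, σ(85) = 108, σ(86) = 132, σ(87) = 120. Summing all 87 values: 6229. (Average order: Σ_{n ≤ x} σ(n) ~ (π²/12) x². For x = 87, (π²/12)·87² ≈ 6225.25.)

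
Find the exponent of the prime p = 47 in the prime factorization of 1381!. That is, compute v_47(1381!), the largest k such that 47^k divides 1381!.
v_47(1381!) = 29

Legendre's formula: v_p(n!) = Σ_{k ≥ 1} ⌊n / p^k⌋. For p = 47, n = 1381, the terms are:
  ⌊1381/47^1⌋ = ⌊1381/47⌋ = 29
(the next term ⌊1381/47^2⌋ = 0, terminating the sum). Summing: v_47(1381!) = 29 = 29.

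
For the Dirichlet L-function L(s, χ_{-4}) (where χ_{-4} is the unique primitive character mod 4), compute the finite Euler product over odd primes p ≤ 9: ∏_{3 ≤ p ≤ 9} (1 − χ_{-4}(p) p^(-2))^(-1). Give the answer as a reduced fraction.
∏ = 147/160

The odd primes p ≤ 9 are [3, 5, 7]. For each, χ(p) = 1 if p ≡ 1 mod 4, χ(p) = −1 if p ≡ 3 mod 4. Taking (1 − χ(p)/p^2)^(-1) = p^2/(p^2 − χ(p)): (1 − (-1)/3^2)^(-1) · (1 − (1)/5^2)^(-1) · (1 − (-1)/7^2)^(-1) = 147/160.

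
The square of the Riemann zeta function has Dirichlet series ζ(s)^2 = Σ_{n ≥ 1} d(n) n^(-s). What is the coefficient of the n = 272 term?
d(272) = 10

ζ(s)^2 = (Σ 1/m^s)(Σ 1/k^s). The coefficient of 1/n^s in the product is the number of ordered pairs (m, k) with mk = n, which equals d(n). For n = 272, divisors are [1, 2, 4, 8, 16, 17, 34, 68, 136, 272], so d(272) = 10.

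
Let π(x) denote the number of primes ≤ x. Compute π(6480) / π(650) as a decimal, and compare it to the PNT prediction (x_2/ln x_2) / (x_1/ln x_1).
π(6480)/π(650) = 840/118 ≈ 7.1186;  PNT prediction ≈ 7.3572.

π(650) = 118 and π(6480) = 840, so π(6480)/π(650) ≈ 7.1186. The PNT-predicted ratio is (6480/ln(6480)) / (650/ln(650)) ≈ 7.3572. The two agree to within a few percent, as expected.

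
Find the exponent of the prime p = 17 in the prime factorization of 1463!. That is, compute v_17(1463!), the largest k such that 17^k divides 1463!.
v_17(1463!) = 91

Legendre's formula: v_p(n!) = Σ_{k ≥ 1} ⌊n / p^k⌋. For p = 17, n = 1463, the terms are:
  ⌊1463/17^1⌋ = ⌊1463/17⌋ = 86
  ⌊1463/17^2⌋ = ⌊1463/289⌋ = 5
(the next term ⌊1463/17^3⌋ = 0, terminating the sum). Summing: v_17(1463!) = 86 + 5 = 91.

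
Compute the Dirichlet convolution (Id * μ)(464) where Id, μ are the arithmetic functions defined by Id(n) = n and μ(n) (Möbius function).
(Id * μ)(464) = 224

Divisors of 464: [1, 2, 4, 8, 16, 29, 58, 116, 232, 464]. For each d | 464:
  d = 1: Id(1) · μ(464/1) = 1 · 0 = 0
  d = 2: Id(2) · μ(464/2) = 2 · 0 = 0
  d = 4: Id(4) · μ(464/4) = 4 · 0 = 0
  d = 8: Id(8) · μ(464/8) = 8 · 1 = 8
  d = 16: Id(16) · μ(464/16) = 16 · -1 = -16
  d = 29: Id(29) · μ(464/29) = 29 · 0 = 0
  d = 58: Id(58) · μ(464/58) = 58 · 0 = 0
  d = 116: Id(116) · μ(464/116) = 116 · 0 = 0
  d = 232: Id(232) · μ(464/232) = 232 · -1 = -232
  d = 464: Id(464) · μ(464/464) = 464 · 1 = 464
Summing: (Id * μ)(464) = 0 + 0 + 0 + 8 + -16 + 0 + 0 + 0 + -232 + 464 = 224.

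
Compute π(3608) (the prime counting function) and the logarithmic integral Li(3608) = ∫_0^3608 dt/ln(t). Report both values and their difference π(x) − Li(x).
π(3608) = 504;  Li(3608) ≈ 517.81;  π(x) − Li(x) ≈ -13.81.

Direct count of primes ≤ 3608 gives π(3608) = 504. Numerical evaluation of the logarithmic integral gives Li(3608) ≈ 517.81. The difference π(x) − Li(x) ≈ -13.81 is typically negative for small/moderate x (Li(x) overestimates), though Littlewood's theorem shows this sign changes infinitely often.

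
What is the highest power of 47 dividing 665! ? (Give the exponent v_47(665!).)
v_47(665!) = 14

Legendre's formula: v_p(n!) = Σ_{k ≥ 1} ⌊n / p^k⌋. For p = 47, n = 665, the terms are:
  ⌊665/47^1⌋ = ⌊665/47⌋ = 14
(the next term ⌊665/47^2⌋ = 0, terminating the sum). Summing: v_47(665!) = 14 = 14.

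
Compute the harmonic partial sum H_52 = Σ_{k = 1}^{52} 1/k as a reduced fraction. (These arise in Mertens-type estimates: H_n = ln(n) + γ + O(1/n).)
H_52 = 14063600165435720745359/3099044504245996706400

Direct summation: H_52 = 1 + 1/2 + ... + 1/52. The least common denominator is lcm(1, ..., 52) = 3099044504245996706400; over this denominator the numerator is 3099044504245996706400 + 1549522252122998353200 + 1033014834748665568800 + 774761126061499176600 + 619808900849199341280 + 516507417374332784400 + 442720643463713815200 + 387380563030749588300 + 344338278249555189600 + 309904450424599670640 + 281731318567817882400 + 258253708687166392200 + 238388038788153592800 + 221360321731856907600 + 206602966949733113760 + 193690281515374794150 + 182296735543882159200 + 172169139124777594800 + 163107605486631405600 + 154952225212299835320 + 147573547821237938400 + 140865659283908941200 + 134741065401999856800 + 129126854343583196100 + 123961780169839868256 + 119194019394076796400 + 114779426083185063200 + 110680160865928453800 + 106863603594689541600 + 103301483474866556880 + 99969177556322474400 + 96845140757687397075 + 93910439522605960800 + 91148367771941079600 + 88544128692742763040 + 86084569562388797400 + 83757959574216127200 + 81553802743315702800 + 79462679596051197600 + 77476112606149917660 + 75586451323073090400 + 73786773910618969200 + 72070802424325504800 + 70432829641954470600 + 68867655649911037920 + 67370532700999928400 + 65937117111616951200 + 64563427171791598050 + 63245806209101973600 + 61980890084919934128 + 60765578514627386400 + 59597009697038398200 = 14063600165435720745359, so H_52 = 14063600165435720745359/3099044504245996706400 (already in lowest terms) ≈ 4.53804. (The PNT-adjacent estimate ln(52) + γ ≈ 4.52846 matches within O(1/n).)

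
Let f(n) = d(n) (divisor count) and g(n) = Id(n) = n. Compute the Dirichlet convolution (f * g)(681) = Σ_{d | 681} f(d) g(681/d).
(d * Id)(681) = 1145

Divisors of 681: [1, 3, 227, 681]. For each d | 681:
  d = 1: d(1) · Id(681/1) = 1 · 681 = 681
  d = 3: d(3) · Id(681/3) = 2 · 227 = 454
  d = 227: d(227) · Id(681/227) = 2 · 3 = 6
  d = 681: d(681) · Id(681/681) = 4 · 1 = 4
Summing: (d * Id)(681) = 681 + 454 + 6 + 4 = 1145.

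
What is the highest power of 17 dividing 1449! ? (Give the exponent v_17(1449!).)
v_17(1449!) = 90

Legendre's formula: v_p(n!) = Σ_{k ≥ 1} ⌊n / p^k⌋. For p = 17, n = 1449, the terms are:
  ⌊1449/17^1⌋ = ⌊1449/17⌋ = 85
  ⌊1449/17^2⌋ = ⌊1449/289⌋ = 5
(the next term ⌊1449/17^3⌋ = 0, terminating the sum). Summing: v_17(1449!) = 85 + 5 = 90.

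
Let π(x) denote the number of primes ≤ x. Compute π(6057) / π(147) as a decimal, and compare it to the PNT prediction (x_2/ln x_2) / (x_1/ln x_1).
π(6057)/π(147) = 790/34 ≈ 23.2353;  PNT prediction ≈ 23.6109.

π(147) = 34 and π(6057) = 790, so π(6057)/π(147) ≈ 23.2353. The PNT-predicted ratio is (6057/ln(6057)) / (147/ln(147)) ≈ 23.6109. The two agree to within a few percent, as expected.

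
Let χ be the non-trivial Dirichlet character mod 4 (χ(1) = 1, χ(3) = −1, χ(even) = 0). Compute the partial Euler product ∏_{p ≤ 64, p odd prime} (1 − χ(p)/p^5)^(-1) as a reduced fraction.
∏ = 478212334295798677259125227573990358291095208018494528428976877948999059062284551009530475199/480056794509206891424767146601704797711651986953735424570384919662551238689346859653136384000

The odd primes p ≤ 64 are [3, 5, 7, 11, 13, 17, 19, 23, 29, 31, 37, 41, 43, 47, 53, 59, 61]. For each, χ(p) = 1 if p ≡ 1 mod 4, χ(p) = −1 if p ≡ 3 mod 4. Taking (1 − χ(p)/p^5)^(-1) = p^5/(p^5 − χ(p)): (1 − (-1)/3^5)^(-1) · (1 − (1)/5^5)^(-1) · (1 − (-1)/7^5)^(-1) · (1 − (-1)/11^5)^(-1) · (1 − (1)/13^5)^(-1) · (1 − (1)/17^5)^(-1) · (1 − (-1)/19^5)^(-1) · (1 − (-1)/23^5)^(-1) · (1 − (1)/29^5)^(-1) · (1 − (-1)/31^5)^(-1) · (1 − (1)/37^5)^(-1) · (1 − (1)/41^5)^(-1) · (1 − (-1)/43^5)^(-1) · (1 − (-1)/47^5)^(-1) · (1 − (1)/53^5)^(-1) · (1 − (-1)/59^5)^(-1) · (1 − (1)/61^5)^(-1) = 478212334295798677259125227573990358291095208018494528428976877948999059062284551009530475199/480056794509206891424767146601704797711651986953735424570384919662551238689346859653136384000.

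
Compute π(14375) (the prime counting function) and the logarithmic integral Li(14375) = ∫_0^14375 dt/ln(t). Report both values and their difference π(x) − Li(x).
π(14375) = 1684;  Li(14375) ≈ 1711.48;  π(x) − Li(x) ≈ -27.48.

Direct count of primes ≤ 14375 gives π(14375) = 1684. Numerical evaluation of the logarithmic integral gives Li(14375) ≈ 1711.48. The difference π(x) − Li(x) ≈ -27.48 is typically negative for small/moderate x (Li(x) overestimates), though Littlewood's theorem shows this sign changes infinitely often.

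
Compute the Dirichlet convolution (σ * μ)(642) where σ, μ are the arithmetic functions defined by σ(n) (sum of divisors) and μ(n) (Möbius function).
(σ * μ)(642) = 642

Divisors of 642: [1, 2, 3, 6, 107, 214, 321, 642]. For each d | 642:
  d = 1: σ(1) · μ(642/1) = 1 · -1 = -1
  d = 2: σ(2) · μ(642/2) = 3 · 1 = 3
  d = 3: σ(3) · μ(642/3) = 4 · 1 = 4
  d = 6: σ(6) · μ(642/6) = 12 · -1 = -12
  d = 107: σ(107) · μ(642/107) = 108 · 1 = 108
  d = 214: σ(214) · μ(642/214) = 324 · -1 = -324
  d = 321: σ(321) · μ(642/321) = 432 · -1 = -432
  d = 642: σ(642) · μ(642/642) = 1296 · 1 = 1296
Summing: (σ * μ)(642) = -1 + 3 + 4 + -12 + 108 + -324 + -432 + 1296 = 642.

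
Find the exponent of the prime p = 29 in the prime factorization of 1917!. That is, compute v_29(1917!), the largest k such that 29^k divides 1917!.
v_29(1917!) = 68

Legendre's formula: v_p(n!) = Σ_{k ≥ 1} ⌊n / p^k⌋. For p = 29, n = 1917, the terms are:
  ⌊1917/29^1⌋ = ⌊1917/29⌋ = 66
  ⌊1917/29^2⌋ = ⌊1917/841⌋ = 2
(the next term ⌊1917/29^3⌋ = 0, terminating the sum). Summing: v_29(1917!) = 66 + 2 = 68.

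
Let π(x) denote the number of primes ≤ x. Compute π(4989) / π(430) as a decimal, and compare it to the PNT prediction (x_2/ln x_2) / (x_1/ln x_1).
π(4989)/π(430) = 667/82 ≈ 8.1341;  PNT prediction ≈ 8.2624.

π(430) = 82 and π(4989) = 667, so π(4989)/π(430) ≈ 8.1341. The PNT-predicted ratio is (4989/ln(4989)) / (430/ln(430)) ≈ 8.2624. The two agree to within a few percent, as expected.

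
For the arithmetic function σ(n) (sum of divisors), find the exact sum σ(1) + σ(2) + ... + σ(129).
Σ_{n ≤ 129} σ(n) = 13711

Compute σ(n) for each 1 ≤ n ≤ 129: σ(1) = 1, σ(2) = 3, σ(3) = 4, σ(4) = 7, σ(5) = 6, σ(6) = 12, σ(7) = 8, σ(8) = 15, σ(9) = 13, σ(10) = 18, σ(11) = 12, σ(12) = 28, σ(13) = 14, σ(14) = 24, σ(15) = 24, σ(16) = 31, σ(17) = 18, σ(18) = 39, σ(19) = 20, σ(20) = 42, σ(21) = 32, σ(22) = 36, σ(23) = 24, σ(24) = 60, σ(25) = 31, σ(26) = 42, σ(27) = 40, σ(28) = 56, σ(29) = 30, σ(30) = 72, σ(31) = 32, σ(32) = 63, σ(33) = 48, σ(34) = 54, σ(35) = 48, σ(36) = 91, σ(37) = 38, σ(38) = 60, σ(39) = 56, σ(40) = 90, σ(41) = 42, σ(42) = 96, σ(43) = 44, σ(44) = 84, σ(45) = 78, σ(46) = 72, σ(47) = 48, σ(48) = 124, σ(49) = 57, σ(50) = 93, σ(51) = 72, σ(52) = 98, σ(53) = 54, σ(54) = 120, σ(55) = 72, σ(56) = 120, σ(57) = 80, σ(58) = 90, σ(59) = 60, σ(60) = 168, σ(61) = 62, σ(62) = 96, σ(63) = 104, σ(64) = 127, σ(65) = 84, σ(66) = 144, σ(67) = 68, σ(68) = 126, σ(69) = 96, σ(70) = 144, σ(71) = 72, σ(72) = 195, σ(73) = 74, σ(74) = 114, σ(75) = 124, σ(76) = 140, σ(77) = 96, σ(78) = 168, σ(79) = 80, σ(80) = 186, σ(81) = 121, σ(82) = 126, σ(83) = 84, σ(84) = 224, σ(85) = 108, σ(86) = 132, σ(87) = 120, σ(88) = 180, σ(89) = 90, σ(90) = 234, σ(91) = 112, σ(92) = 168, σ(93) = 128, σ(94) = 144, σ(95) = 120, σ(96) = 252, σ(97) = 98, σ(98) = 171, σ(99) = 156, σ(100) = 217, σ(101) = 102, σ(102) = 216, σ(103) = 104, σ(104) = 210, σ(105) = 192, σ(106) = 162, σ(107) = 108, σ(108) = 280, σ(109) = 110, σ(110) = 216, σ(111) = 152, σ(112) = 248, σ(113) = 114, σ(114) = 240, σ(115) = 144, σ(116) = 210, σ(117) = 182, σ(118) = 180, σ(119) = 144, σ(120) = 360, σ(121) = 133, σ(122) = 186, σ(123) = 168, σ(124) = 224, σ(125) = 156, σ(126) = 312, σ(127) = 128, σ(128) = 255, σ(129) = 176. Summing all 129 values: 13711. (Average order: Σ_{n ≤ x} σ(n) ~ (π²/12) x². For x = 129, (π²/12)·129² ≈ 13686.67.)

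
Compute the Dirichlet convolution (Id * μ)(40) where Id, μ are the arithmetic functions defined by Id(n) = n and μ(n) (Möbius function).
(Id * μ)(40) = 16

Divisors of 40: [1, 2, 4, 5, 8, 10, 20, 40]. For each d | 40:
  d = 1: Id(1) · μ(40/1) = 1 · 0 = 0
  d = 2: Id(2) · μ(40/2) = 2 · 0 = 0
  d = 4: Id(4) · μ(40/4) = 4 · 1 = 4
  d = 5: Id(5) · μ(40/5) = 5 · 0 = 0
  d = 8: Id(8) · μ(40/8) = 8 · -1 = -8
  d = 10: Id(10) · μ(40/10) = 10 · 0 = 0
  d = 20: Id(20) · μ(40/20) = 20 · -1 = -20
  d = 40: Id(40) · μ(40/40) = 40 · 1 = 40
Summing: (Id * μ)(40) = 0 + 0 + 4 + 0 + -8 + 0 + -20 + 40 = 16.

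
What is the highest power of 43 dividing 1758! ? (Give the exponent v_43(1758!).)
v_43(1758!) = 40

Legendre's formula: v_p(n!) = Σ_{k ≥ 1} ⌊n / p^k⌋. For p = 43, n = 1758, the terms are:
  ⌊1758/43^1⌋ = ⌊1758/43⌋ = 40
(the next term ⌊1758/43^2⌋ = 0, terminating the sum). Summing: v_43(1758!) = 40 = 40.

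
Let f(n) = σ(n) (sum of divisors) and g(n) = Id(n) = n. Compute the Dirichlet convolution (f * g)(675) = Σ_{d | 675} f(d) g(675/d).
(σ * Id)(675) = 12212

Divisors of 675: [1, 3, 5, 9, 15, 25, 27, 45, 75, 135, 225, 675]. For each d | 675:
  d = 1: σ(1) · Id(675/1) = 1 · 675 = 675
  d = 3: σ(3) · Id(675/3) = 4 · 225 = 900
  d = 5: σ(5) · Id(675/5) = 6 · 135 = 810
  d = 9: σ(9) · Id(675/9) = 13 · 75 = 975
  d = 15: σ(15) · Id(675/15) = 24 · 45 = 1080
  d = 25: σ(25) · Id(675/25) = 31 · 27 = 837
  d = 27: σ(27) · Id(675/27) = 40 · 25 = 1000
  d = 45: σ(45) · Id(675/45) = 78 · 15 = 1170
  d = 75: σ(75) · Id(675/75) = 124 · 9 = 1116
  d = 135: σ(135) · Id(675/135) = 240 · 5 = 1200
  d = 225: σ(225) · Id(675/225) = 403 · 3 = 1209
  d = 675: σ(675) · Id(675/675) = 1240 · 1 = 1240
Summing: (σ * Id)(675) = 675 + 900 + 810 + 975 + 1080 + 837 + 1000 + 1170 + 1116 + 1200 + 1209 + 1240 = 12212.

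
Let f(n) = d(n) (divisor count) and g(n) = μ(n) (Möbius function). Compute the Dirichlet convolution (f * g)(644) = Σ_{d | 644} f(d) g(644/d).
(d * μ)(644) = 1

Divisors of 644: [1, 2, 4, 7, 14, 23, 28, 46, 92, 161, 322, 644]. For each d | 644:
  d = 1: d(1) · μ(644/1) = 1 · 0 = 0
  d = 2: d(2) · μ(644/2) = 2 · -1 = -2
  d = 4: d(4) · μ(644/4) = 3 · 1 = 3
  d = 7: d(7) · μ(644/7) = 2 · 0 = 0
  d = 14: d(14) · μ(644/14) = 4 · 1 = 4
  d = 23: d(23) · μ(644/23) = 2 · 0 = 0
  d = 28: d(28) · μ(644/28) = 6 · -1 = -6
  d = 46: d(46) · μ(644/46) = 4 · 1 = 4
  d = 92: d(92) · μ(644/92) = 6 · -1 = -6
  d = 161: d(161) · μ(644/161) = 4 · 0 = 0
  d = 322: d(322) · μ(644/322) = 8 · -1 = -8
  d = 644: d(644) · μ(644/644) = 12 · 1 = 12
Summing: (d * μ)(644) = 0 + -2 + 3 + 0 + 4 + 0 + -6 + 4 + -6 + 0 + -8 + 12 = 1.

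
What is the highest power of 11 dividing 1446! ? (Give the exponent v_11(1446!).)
v_11(1446!) = 143

Legendre's formula: v_p(n!) = Σ_{k ≥ 1} ⌊n / p^k⌋. For p = 11, n = 1446, the terms are:
  ⌊1446/11^1⌋ = ⌊1446/11⌋ = 131
  ⌊1446/11^2⌋ = ⌊1446/121⌋ = 11
  ⌊1446/11^3⌋ = ⌊1446/1331⌋ = 1
(the next term ⌊1446/11^4⌋ = 0, terminating the sum). Summing: v_11(1446!) = 131 + 11 + 1 = 143.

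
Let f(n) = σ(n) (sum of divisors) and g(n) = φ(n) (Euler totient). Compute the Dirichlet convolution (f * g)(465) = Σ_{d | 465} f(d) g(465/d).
(σ * φ)(465) = 3720

Divisors of 465: [1, 3, 5, 15, 31, 93, 155, 465]. For each d | 465:
  d = 1: σ(1) · φ(465/1) = 1 · 240 = 240
  d = 3: σ(3) · φ(465/3) = 4 · 120 = 480
  d = 5: σ(5) · φ(465/5) = 6 · 60 = 360
  d = 15: σ(15) · φ(465/15) = 24 · 30 = 720
  d = 31: σ(31) · φ(465/31) = 32 · 8 = 256
  d = 93: σ(93) · φ(465/93) = 128 · 4 = 512
  d = 155: σ(155) · φ(465/155) = 192 · 2 = 384
  d = 465: σ(465) · φ(465/465) = 768 · 1 = 768
Summing: (σ * φ)(465) = 240 + 480 + 360 + 720 + 256 + 512 + 384 + 768 = 3720.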